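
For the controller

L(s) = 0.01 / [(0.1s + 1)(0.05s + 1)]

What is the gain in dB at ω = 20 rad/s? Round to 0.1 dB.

-50.0 dB

At ω = 20 rad/s:
pole (1 + j20·0.1) = 1 + j2 → |·| ≈ 2.2361, ∠ ≈ 63.43°
pole (1 + j20·0.05) = 1 + j1 → |·| ≈ 1.4142, ∠ ≈ 45.00°
|L| = 0.01 · 1 / (2.2361 · 1.4142) ≈ 0.0031623
Gain = 20 log₁₀(0.0031623) ≈ -50.00 dB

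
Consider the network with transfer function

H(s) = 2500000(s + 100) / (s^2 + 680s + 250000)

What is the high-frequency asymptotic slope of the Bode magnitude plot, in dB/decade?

Each pole contributes −20 dB/decade at high frequency; each zero contributes +20 dB/decade.
Net: 1 zero(s) − 2 pole(s) → -20 dB/decade.

-20 dB/decade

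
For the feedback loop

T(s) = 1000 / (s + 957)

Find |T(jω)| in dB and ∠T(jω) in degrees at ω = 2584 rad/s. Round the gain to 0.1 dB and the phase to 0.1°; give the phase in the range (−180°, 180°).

Substitute s = j2584:
Numerator: 1000 = 1000 + j0
Denominator: (j2584) + 957 = 957 + j2584
|N| = √(1000² + 0²) ≈ 1000, ∠N ≈ 0.00°
|D| = √(957² + 2584²) ≈ 2755.5, ∠D ≈ 69.68°
|T| = 1000 / 2755.5 ≈ 0.36291
Gain = 20 log₁₀(0.36291) ≈ -8.80 dB
∠T = 0.00° − 69.68° = -69.68°

-8.8 dB, -69.7°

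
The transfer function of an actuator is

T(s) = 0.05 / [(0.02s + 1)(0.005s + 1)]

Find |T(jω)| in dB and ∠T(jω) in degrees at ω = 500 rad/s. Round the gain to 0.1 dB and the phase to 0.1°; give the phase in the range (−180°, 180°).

-54.7 dB, -152.5°

At ω = 500 rad/s:
pole (1 + j500·0.02) = 1 + j10 → |·| ≈ 10.05, ∠ ≈ 84.29°
pole (1 + j500·0.005) = 1 + j2.5 → |·| ≈ 2.6926, ∠ ≈ 68.20°
|T| = 0.05 · 1 / (10.05 · 2.6926) ≈ 0.0018477
Gain = 20 log₁₀(0.0018477) ≈ -54.67 dB
∠T = (0°) − (84.29° + 68.20°) = -152.49°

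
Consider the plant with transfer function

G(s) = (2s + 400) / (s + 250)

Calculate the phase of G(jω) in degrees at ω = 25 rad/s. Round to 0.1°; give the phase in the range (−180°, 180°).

Substitute s = j25:
Numerator: 2(j25) + 400 = 400 + j50
Denominator: (j25) + 250 = 250 + j25
|N| = √(400² + 50²) ≈ 403.11, ∠N ≈ 7.13°
|D| = √(250² + 25²) ≈ 251.25, ∠D ≈ 5.71°
∠G = 7.13° − 5.71° = 1.42°

1.4°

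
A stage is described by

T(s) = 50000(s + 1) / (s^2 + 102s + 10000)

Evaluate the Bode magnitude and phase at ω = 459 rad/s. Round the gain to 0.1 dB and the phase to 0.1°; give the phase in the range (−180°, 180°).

40.9 dB, -77.0°

At s = jω = j459:
zero (s+1): 1 + j459 → |·| = √(1²+459²) = √210682 ≈ 459, ∠ = arctan(459/1) ≈ 89.88°
quadratic: (j459)² + 102·j459 + 10000 = -200681 + j46818 → |·| ≈ 2.0607e+05, ∠ ≈ 166.87°
|T| = 50000 · 459 / 2.0607e+05 ≈ 111.37
Gain = 20 log₁₀(111.37) ≈ 40.94 dB
∠T = 89.88° − 166.87° = -76.99°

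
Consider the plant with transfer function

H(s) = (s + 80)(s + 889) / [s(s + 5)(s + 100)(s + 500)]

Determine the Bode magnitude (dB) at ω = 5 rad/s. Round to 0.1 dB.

At s = jω = j5:
zero (s+80): 80 + j5 → |·| = √(80²+5²) = √6425 ≈ 80.156, ∠ = arctan(5/80) ≈ 3.58°
zero (s+889): 889 + j5 → |·| = √(889²+5²) = √790346 ≈ 889.01, ∠ = arctan(5/889) ≈ 0.32°
pole (s+5): 5 + j5 → |·| = √(5²+5²) = √50 ≈ 7.0711, ∠ = arctan(5/5) ≈ 45.00°
pole (s+100): 100 + j5 → |·| = √(100²+5²) = √10025 ≈ 100.12, ∠ = arctan(5/100) ≈ 2.86°
pole (s+500): 500 + j5 → |·| = √(500²+5²) = √250025 ≈ 500.02, ∠ = arctan(5/500) ≈ 0.57°
pole at origin: |s| = 5, ∠ = 90.00° (in denominator)
|H| = 1 · 71259 / 1.77e+06 ≈ 0.040259
Gain = 20 log₁₀(0.040259) ≈ -27.90 dB

-27.9 dB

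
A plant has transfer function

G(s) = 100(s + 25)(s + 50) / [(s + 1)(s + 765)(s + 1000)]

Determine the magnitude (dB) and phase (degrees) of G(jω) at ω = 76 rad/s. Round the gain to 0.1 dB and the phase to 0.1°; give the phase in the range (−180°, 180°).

-38.1 dB, 29.2°

At s = jω = j76:
zero (s+25): 25 + j76 → |·| = √(25²+76²) = √6401 ≈ 80.006, ∠ = arctan(76/25) ≈ 71.79°
zero (s+50): 50 + j76 → |·| = √(50²+76²) = √8276 ≈ 90.973, ∠ = arctan(76/50) ≈ 56.66°
pole (s+1): 1 + j76 → |·| = √(1²+76²) = √5777 ≈ 76.007, ∠ = arctan(76/1) ≈ 89.25°
pole (s+765): 765 + j76 → |·| = √(765²+76²) = √591001 ≈ 768.77, ∠ = arctan(76/765) ≈ 5.67°
pole (s+1000): 1000 + j76 → |·| = √(1000²+76²) = √1005776 ≈ 1002.9, ∠ = arctan(76/1000) ≈ 4.35°
|G| = 100 · 7278.4 / 5.8601e+07 ≈ 0.01242
Gain = 20 log₁₀(0.01242) ≈ -38.12 dB
∠G = 128.45° − 99.27° = 29.18°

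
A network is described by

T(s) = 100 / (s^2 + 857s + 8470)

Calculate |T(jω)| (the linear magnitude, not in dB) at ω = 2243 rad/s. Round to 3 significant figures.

1.86e-05

Substitute s = j2243:
Numerator: 100 = 100 + j0
Denominator: (j2243)^2 + 857(j2243) + 8470 = -5022579 + j1922251
|N| = √(100² + 0²) ≈ 100, ∠N ≈ 0.00°
|D| = √(5022579² + 1922251²) ≈ 5.3779e+06, ∠D ≈ 159.06°
|T| = 100 / 5.3779e+06 ≈ 1.8595e-05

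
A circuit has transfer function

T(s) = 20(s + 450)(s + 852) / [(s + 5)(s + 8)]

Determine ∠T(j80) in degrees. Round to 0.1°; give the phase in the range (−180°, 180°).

At s = jω = j80:
zero (s+450): 450 + j80 → |·| = √(450²+80²) = √208900 ≈ 457.06, ∠ = arctan(80/450) ≈ 10.08°
zero (s+852): 852 + j80 → |·| = √(852²+80²) = √732304 ≈ 855.75, ∠ = arctan(80/852) ≈ 5.36°
pole (s+5): 5 + j80 → |·| = √(5²+80²) = √6425 ≈ 80.156, ∠ = arctan(80/5) ≈ 86.42°
pole (s+8): 8 + j80 → |·| = √(8²+80²) = √6464 ≈ 80.399, ∠ = arctan(80/8) ≈ 84.29°
∠T = 15.44° − 170.71° = -155.27°

-155.3°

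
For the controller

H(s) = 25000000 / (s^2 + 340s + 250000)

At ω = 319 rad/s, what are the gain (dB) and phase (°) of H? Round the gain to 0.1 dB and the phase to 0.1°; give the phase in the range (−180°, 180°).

42.7 dB, -36.2°

At s = jω = j319:
quadratic: (j319)² + 340·j319 + 250000 = 148239 + j108460 → |·| ≈ 1.8368e+05, ∠ ≈ 36.19°
|H| = 25000000 / 1.8368e+05 ≈ 136.11
Gain = 20 log₁₀(136.11) ≈ 42.68 dB
∠H = 0.00° − 36.19° = -36.19°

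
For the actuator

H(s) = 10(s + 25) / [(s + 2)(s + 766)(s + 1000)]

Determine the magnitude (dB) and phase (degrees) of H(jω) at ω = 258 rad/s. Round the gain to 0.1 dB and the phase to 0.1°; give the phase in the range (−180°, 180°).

At s = jω = j258:
zero (s+25): 25 + j258 → |·| = √(25²+258²) = √67189 ≈ 259.21, ∠ = arctan(258/25) ≈ 84.47°
pole (s+2): 2 + j258 → |·| = √(2²+258²) = √66568 ≈ 258.01, ∠ = arctan(258/2) ≈ 89.56°
pole (s+766): 766 + j258 → |·| = √(766²+258²) = √653320 ≈ 808.28, ∠ = arctan(258/766) ≈ 18.61°
pole (s+1000): 1000 + j258 → |·| = √(1000²+258²) = √1066564 ≈ 1032.7, ∠ = arctan(258/1000) ≈ 14.47°
|H| = 10 · 259.21 / 2.1536e+08 ≈ 1.2036e-05
Gain = 20 log₁₀(1.2036e-05) ≈ -98.39 dB
∠H = 84.47° − 122.64° = -38.17°

-98.4 dB, -38.2°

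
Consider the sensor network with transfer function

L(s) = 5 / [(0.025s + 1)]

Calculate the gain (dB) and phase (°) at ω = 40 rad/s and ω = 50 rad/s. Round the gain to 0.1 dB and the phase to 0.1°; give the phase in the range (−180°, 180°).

ω = 40: 11.0 dB, -45.0°; ω = 50: 9.9 dB, -51.3°

At ω = 40 rad/s:
pole (1 + j40·0.025) = 1 + j1 → |·| ≈ 1.4142, ∠ ≈ 45.00°
|L| = 5 · 1 / (1.4142) ≈ 3.5356
Gain = 20 log₁₀(3.5356) ≈ 10.97 dB
∠L = (0°) − (45.00°) = -45.00°

At ω = 50 rad/s:
pole (1 + j50·0.025) = 1 + j1.25 → |·| ≈ 1.6008, ∠ ≈ 51.34°
|L| = 5 · 1 / (1.6008) ≈ 3.1234
Gain = 20 log₁₀(3.1234) ≈ 9.89 dB
∠L = (0°) − (51.34°) = -51.34°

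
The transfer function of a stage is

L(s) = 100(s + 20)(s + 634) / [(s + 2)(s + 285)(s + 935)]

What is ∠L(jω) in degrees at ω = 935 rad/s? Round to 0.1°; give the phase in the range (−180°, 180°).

-63.3°

At s = jω = j935:
zero (s+20): 20 + j935 → |·| = √(20²+935²) = √874625 ≈ 935.21, ∠ = arctan(935/20) ≈ 88.77°
zero (s+634): 634 + j935 → |·| = √(634²+935²) = √1276181 ≈ 1129.7, ∠ = arctan(935/634) ≈ 55.86°
pole (s+2): 2 + j935 → |·| = √(2²+935²) = √874229 ≈ 935, ∠ = arctan(935/2) ≈ 89.88°
pole (s+285): 285 + j935 → |·| = √(285²+935²) = √955450 ≈ 977.47, ∠ = arctan(935/285) ≈ 73.05°
pole (s+935): 935 + j935 → |·| = √(935²+935²) = √1748450 ≈ 1322.3, ∠ = arctan(935/935) ≈ 45.00°
∠L = 144.63° − 207.93° = -63.30°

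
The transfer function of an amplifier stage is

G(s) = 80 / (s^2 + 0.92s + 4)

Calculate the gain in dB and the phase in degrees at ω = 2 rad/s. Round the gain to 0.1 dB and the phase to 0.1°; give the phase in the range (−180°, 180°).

At s = jω = j2:
quadratic: (j2)² + 0.92·j2 + 4 = 0 + j1.84 → |·| ≈ 1.84, ∠ ≈ 90.00°
|G| = 80 / 1.84 ≈ 43.478
Gain = 20 log₁₀(43.478) ≈ 32.77 dB
∠G = 0.00° − 90.00° = -90.00°

32.8 dB, -90.0°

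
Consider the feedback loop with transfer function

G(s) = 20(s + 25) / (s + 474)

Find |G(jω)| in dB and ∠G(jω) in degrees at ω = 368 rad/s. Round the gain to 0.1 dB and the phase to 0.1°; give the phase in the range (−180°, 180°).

21.8 dB, 48.3°

At s = jω = j368:
zero (s+25): 25 + j368 → |·| = √(25²+368²) = √136049 ≈ 368.85, ∠ = arctan(368/25) ≈ 86.11°
pole (s+474): 474 + j368 → |·| = √(474²+368²) = √360100 ≈ 600.08, ∠ = arctan(368/474) ≈ 37.82°
|G| = 20 · 368.85 / 600.08 ≈ 12.293
Gain = 20 log₁₀(12.293) ≈ 21.79 dB
∠G = 86.11° − 37.82° = 48.29°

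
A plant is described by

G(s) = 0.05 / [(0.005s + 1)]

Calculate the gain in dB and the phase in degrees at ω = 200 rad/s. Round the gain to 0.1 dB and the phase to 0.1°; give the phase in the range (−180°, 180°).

-29.0 dB, -45.0°

At ω = 200 rad/s:
pole (1 + j200·0.005) = 1 + j1 → |·| ≈ 1.4142, ∠ ≈ 45.00°
|G| = 0.05 · 1 / (1.4142) ≈ 0.035356
Gain = 20 log₁₀(0.035356) ≈ -29.03 dB
∠G = (0°) − (45.00°) = -45.00°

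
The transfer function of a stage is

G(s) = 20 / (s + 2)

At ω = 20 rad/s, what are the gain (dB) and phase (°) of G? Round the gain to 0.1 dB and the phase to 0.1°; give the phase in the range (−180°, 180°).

Substitute s = j20:
Numerator: 20 = 20 + j0
Denominator: (j20) + 2 = 2 + j20
|N| = √(20² + 0²) ≈ 20, ∠N ≈ 0.00°
|D| = √(2² + 20²) ≈ 20.1, ∠D ≈ 84.29°
|G| = 20 / 20.1 ≈ 0.99502
Gain = 20 log₁₀(0.99502) ≈ -0.04 dB
∠G = 0.00° − 84.29° = -84.29°

-0.0 dB, -84.3°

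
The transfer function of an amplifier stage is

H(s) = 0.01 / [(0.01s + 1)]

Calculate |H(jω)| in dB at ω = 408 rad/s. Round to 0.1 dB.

At ω = 408 rad/s:
pole (1 + j408·0.01) = 1 + j4.08 → |·| ≈ 4.2008, ∠ ≈ 76.23°
|H| = 0.01 · 1 / (4.2008) ≈ 0.0023805
Gain = 20 log₁₀(0.0023805) ≈ -52.47 dB

-52.5 dB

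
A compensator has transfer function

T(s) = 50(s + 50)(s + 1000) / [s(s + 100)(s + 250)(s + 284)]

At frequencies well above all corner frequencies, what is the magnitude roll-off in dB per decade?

-40 dB/decade

Each pole contributes −20 dB/decade at high frequency; each zero contributes +20 dB/decade.
Net: 2 zero(s) − 4 pole(s) → -40 dB/decade.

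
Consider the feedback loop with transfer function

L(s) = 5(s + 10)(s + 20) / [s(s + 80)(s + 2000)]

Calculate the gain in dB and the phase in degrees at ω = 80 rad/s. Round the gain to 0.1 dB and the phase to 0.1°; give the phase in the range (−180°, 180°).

-54.7 dB, 21.5°

At s = jω = j80:
zero (s+10): 10 + j80 → |·| = √(10²+80²) = √6500 ≈ 80.623, ∠ = arctan(80/10) ≈ 82.87°
zero (s+20): 20 + j80 → |·| = √(20²+80²) = √6800 ≈ 82.462, ∠ = arctan(80/20) ≈ 75.96°
pole (s+80): 80 + j80 → |·| = √(80²+80²) = √12800 ≈ 113.14, ∠ = arctan(80/80) ≈ 45.00°
pole (s+2000): 2000 + j80 → |·| = √(2000²+80²) = √4006400 ≈ 2001.6, ∠ = arctan(80/2000) ≈ 2.29°
pole at origin: |s| = 80, ∠ = 90.00° (in denominator)
|L| = 5 · 6648.3 / 1.8117e+07 ≈ 0.0018348
Gain = 20 log₁₀(0.0018348) ≈ -54.73 dB
∠L = 158.83° − 137.29° = 21.54°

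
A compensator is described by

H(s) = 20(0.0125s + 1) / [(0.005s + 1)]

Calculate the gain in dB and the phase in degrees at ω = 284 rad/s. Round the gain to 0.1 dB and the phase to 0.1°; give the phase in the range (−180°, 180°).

32.6 dB, 19.4°

At ω = 284 rad/s:
zero (1 + j284·0.0125) = 1 + j3.55 → |·| ≈ 3.6882, ∠ ≈ 74.27°
pole (1 + j284·0.005) = 1 + j1.42 → |·| ≈ 1.7368, ∠ ≈ 54.85°
|H| = 20 · 3.6882 / (1.7368) ≈ 42.471
Gain = 20 log₁₀(42.471) ≈ 32.56 dB
∠H = (74.27°) − (54.85°) = 19.42°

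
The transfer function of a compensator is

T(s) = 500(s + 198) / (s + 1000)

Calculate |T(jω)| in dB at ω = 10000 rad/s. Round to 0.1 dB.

At s = jω = j10000:
zero (s+198): 198 + j10000 → |·| = √(198²+10000²) = √100039204 ≈ 10002, ∠ = arctan(10000/198) ≈ 88.87°
pole (s+1000): 1000 + j10000 → |·| = √(1000²+10000²) = √101000000 ≈ 10050, ∠ = arctan(10000/1000) ≈ 84.29°
|T| = 500 · 10002 / 10050 ≈ 497.61
Gain = 20 log₁₀(497.61) ≈ 53.94 dB

53.9 dB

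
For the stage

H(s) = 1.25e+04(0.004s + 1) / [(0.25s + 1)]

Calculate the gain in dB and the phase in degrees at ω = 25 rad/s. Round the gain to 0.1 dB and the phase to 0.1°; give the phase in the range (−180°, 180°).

66.0 dB, -75.2°

At ω = 25 rad/s:
zero (1 + j25·0.004) = 1 + j0.1 → |·| ≈ 1.005, ∠ ≈ 5.71°
pole (1 + j25·0.25) = 1 + j6.25 → |·| ≈ 6.3295, ∠ ≈ 80.91°
|H| = 1.25e+04 · 1.005 / (6.3295) ≈ 1984.8
Gain = 20 log₁₀(1984.8) ≈ 65.95 dB
∠H = (5.71°) − (80.91°) = -75.20°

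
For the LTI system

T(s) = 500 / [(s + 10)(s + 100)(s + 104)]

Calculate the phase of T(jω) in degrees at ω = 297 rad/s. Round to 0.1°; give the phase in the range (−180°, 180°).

At s = jω = j297:
pole (s+10): 10 + j297 → |·| = √(10²+297²) = √88309 ≈ 297.17, ∠ = arctan(297/10) ≈ 88.07°
pole (s+100): 100 + j297 → |·| = √(100²+297²) = √98209 ≈ 313.38, ∠ = arctan(297/100) ≈ 71.39°
pole (s+104): 104 + j297 → |·| = √(104²+297²) = √99025 ≈ 314.68, ∠ = arctan(297/104) ≈ 70.70°
∠T = 0.00° − 230.16° = -230.16° ≡ 129.84° (principal value)

129.8°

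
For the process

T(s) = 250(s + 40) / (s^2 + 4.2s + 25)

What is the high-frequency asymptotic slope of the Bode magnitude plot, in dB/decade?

Each pole contributes −20 dB/decade at high frequency; each zero contributes +20 dB/decade.
Net: 1 zero(s) − 2 pole(s) → -20 dB/decade.

-20 dB/decade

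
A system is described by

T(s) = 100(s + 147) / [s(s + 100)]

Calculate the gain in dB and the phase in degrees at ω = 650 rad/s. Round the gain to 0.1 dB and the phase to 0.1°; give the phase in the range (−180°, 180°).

At s = jω = j650:
zero (s+147): 147 + j650 → |·| = √(147²+650²) = √444109 ≈ 666.42, ∠ = arctan(650/147) ≈ 77.26°
pole (s+100): 100 + j650 → |·| = √(100²+650²) = √432500 ≈ 657.65, ∠ = arctan(650/100) ≈ 81.25°
pole at origin: |s| = 650, ∠ = 90.00° (in denominator)
|T| = 100 · 666.42 / 4.2747e+05 ≈ 0.1559
Gain = 20 log₁₀(0.1559) ≈ -16.14 dB
∠T = 77.26° − 171.25° = -93.99°

-16.1 dB, -94.0°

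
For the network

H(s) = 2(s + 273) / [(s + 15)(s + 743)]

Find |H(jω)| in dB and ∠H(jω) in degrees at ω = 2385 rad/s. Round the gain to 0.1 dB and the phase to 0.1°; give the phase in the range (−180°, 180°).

At s = jω = j2385:
zero (s+273): 273 + j2385 → |·| = √(273²+2385²) = √5762754 ≈ 2400.6, ∠ = arctan(2385/273) ≈ 83.47°
pole (s+15): 15 + j2385 → |·| = √(15²+2385²) = √5688450 ≈ 2385, ∠ = arctan(2385/15) ≈ 89.64°
pole (s+743): 743 + j2385 → |·| = √(743²+2385²) = √6240274 ≈ 2498.1, ∠ = arctan(2385/743) ≈ 72.70°
|H| = 2 · 2400.6 / 5.958e+06 ≈ 0.00080584
Gain = 20 log₁₀(0.00080584) ≈ -61.88 dB
∠H = 83.47° − 162.34° = -78.87°

-61.9 dB, -78.9°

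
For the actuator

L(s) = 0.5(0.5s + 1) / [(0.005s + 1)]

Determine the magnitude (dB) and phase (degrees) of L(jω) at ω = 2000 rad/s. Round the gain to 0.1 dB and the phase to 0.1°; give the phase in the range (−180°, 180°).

33.9 dB, 5.7°

At ω = 2000 rad/s:
zero (1 + j2000·0.5) = 1 + j1000 → |·| ≈ 1000, ∠ ≈ 89.94°
pole (1 + j2000·0.005) = 1 + j10 → |·| ≈ 10.05, ∠ ≈ 84.29°
|L| = 0.5 · 1000 / (10.05) ≈ 49.751
Gain = 20 log₁₀(49.751) ≈ 33.94 dB
∠L = (89.94°) − (84.29°) = 5.65°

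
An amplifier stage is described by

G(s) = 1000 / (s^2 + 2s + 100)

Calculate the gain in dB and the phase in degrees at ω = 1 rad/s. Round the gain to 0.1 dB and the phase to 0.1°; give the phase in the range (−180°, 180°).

20.1 dB, -1.2°

At s = jω = j1:
quadratic: (j1)² + 2·j1 + 100 = 99 + j2 → |·| ≈ 99.02, ∠ ≈ 1.16°
|G| = 1000 / 99.02 ≈ 10.099
Gain = 20 log₁₀(10.099) ≈ 20.09 dB
∠G = 0.00° − 1.16° = -1.16°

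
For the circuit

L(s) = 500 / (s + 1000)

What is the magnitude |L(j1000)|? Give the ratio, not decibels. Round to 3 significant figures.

0.354

Substitute s = j1000:
Numerator: 500 = 500 + j0
Denominator: (j1000) + 1000 = 1000 + j1000
|N| = √(500² + 0²) ≈ 500, ∠N ≈ 0.00°
|D| = √(1000² + 1000²) ≈ 1414.2, ∠D ≈ 45.00°
|L| = 500 / 1414.2 ≈ 0.35356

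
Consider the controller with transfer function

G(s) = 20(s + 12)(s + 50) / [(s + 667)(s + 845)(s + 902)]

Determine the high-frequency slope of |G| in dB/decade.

Each pole contributes −20 dB/decade at high frequency; each zero contributes +20 dB/decade.
Net: 2 zero(s) − 3 pole(s) → -20 dB/decade.

-20 dB/decade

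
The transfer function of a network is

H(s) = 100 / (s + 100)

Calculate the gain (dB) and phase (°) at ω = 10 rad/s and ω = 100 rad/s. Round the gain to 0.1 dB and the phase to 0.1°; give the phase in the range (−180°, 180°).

Substitute s = j10:
Numerator: 100 = 100 + j0
Denominator: (j10) + 100 = 100 + j10
|N| = √(100² + 0²) ≈ 100, ∠N ≈ 0.00°
|D| = √(100² + 10²) ≈ 100.5, ∠D ≈ 5.71°
|H| = 100 / 100.5 ≈ 0.99502
Gain = 20 log₁₀(0.99502) ≈ -0.04 dB
∠H = 0.00° − 5.71° = -5.71°

Substitute s = j100:
Numerator: 100 = 100 + j0
Denominator: (j100) + 100 = 100 + j100
|N| = √(100² + 0²) ≈ 100, ∠N ≈ 0.00°
|D| = √(100² + 100²) ≈ 141.42, ∠D ≈ 45.00°
|H| = 100 / 141.42 ≈ 0.70711
Gain = 20 log₁₀(0.70711) ≈ -3.01 dB
∠H = 0.00° − 45.00° = -45.00°

ω = 10: -0.0 dB, -5.7°; ω = 100: -3.0 dB, -45.0°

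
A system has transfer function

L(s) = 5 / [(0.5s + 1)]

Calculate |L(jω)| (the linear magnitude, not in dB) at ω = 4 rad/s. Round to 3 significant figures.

2.24

At ω = 4 rad/s:
pole (1 + j4·0.5) = 1 + j2 → |·| ≈ 2.2361, ∠ ≈ 63.43°
|L| = 5 · 1 / (2.2361) ≈ 2.236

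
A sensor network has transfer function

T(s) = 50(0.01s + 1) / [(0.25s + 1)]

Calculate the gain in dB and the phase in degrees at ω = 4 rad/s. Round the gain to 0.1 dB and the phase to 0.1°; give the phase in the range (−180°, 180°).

31.0 dB, -42.7°

At ω = 4 rad/s:
zero (1 + j4·0.01) = 1 + j0.04 → |·| ≈ 1.0008, ∠ ≈ 2.29°
pole (1 + j4·0.25) = 1 + j1 → |·| ≈ 1.4142, ∠ ≈ 45.00°
|T| = 50 · 1.0008 / (1.4142) ≈ 35.384
Gain = 20 log₁₀(35.384) ≈ 30.98 dB
∠T = (2.29°) − (45.00°) = -42.71°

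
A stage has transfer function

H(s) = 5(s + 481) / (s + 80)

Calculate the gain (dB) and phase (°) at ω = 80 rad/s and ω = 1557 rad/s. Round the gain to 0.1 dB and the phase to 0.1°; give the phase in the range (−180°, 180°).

At s = jω = j80:
zero (s+481): 481 + j80 → |·| = √(481²+80²) = √237761 ≈ 487.61, ∠ = arctan(80/481) ≈ 9.44°
pole (s+80): 80 + j80 → |·| = √(80²+80²) = √12800 ≈ 113.14, ∠ = arctan(80/80) ≈ 45.00°
|H| = 5 · 487.61 / 113.14 ≈ 21.549
Gain = 20 log₁₀(21.549) ≈ 26.67 dB
∠H = 9.44° − 45.00° = -35.56°

At s = jω = j1557:
zero (s+481): 481 + j1557 → |·| = √(481²+1557²) = √2655610 ≈ 1629.6, ∠ = arctan(1557/481) ≈ 72.83°
pole (s+80): 80 + j1557 → |·| = √(80²+1557²) = √2430649 ≈ 1559.1, ∠ = arctan(1557/80) ≈ 87.06°
|H| = 5 · 1629.6 / 1559.1 ≈ 5.2261
Gain = 20 log₁₀(5.2261) ≈ 14.36 dB
∠H = 72.83° − 87.06° = -14.23°

ω = 80: 26.7 dB, -35.6°; ω = 1557: 14.4 dB, -14.2°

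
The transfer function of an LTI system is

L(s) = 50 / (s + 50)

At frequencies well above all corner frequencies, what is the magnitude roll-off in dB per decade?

-20 dB/decade

Each pole contributes −20 dB/decade at high frequency; each zero contributes +20 dB/decade.
Net: 0 zero(s) − 1 pole(s) → -20 dB/decade.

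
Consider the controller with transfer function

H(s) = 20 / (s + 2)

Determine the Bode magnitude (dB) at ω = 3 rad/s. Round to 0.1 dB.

14.9 dB

Substitute s = j3:
Numerator: 20 = 20 + j0
Denominator: (j3) + 2 = 2 + j3
|N| = √(20² + 0²) ≈ 20, ∠N ≈ 0.00°
|D| = √(2² + 3²) ≈ 3.6056, ∠D ≈ 56.31°
|H| = 20 / 3.6056 ≈ 5.5469
Gain = 20 log₁₀(5.5469) ≈ 14.88 dB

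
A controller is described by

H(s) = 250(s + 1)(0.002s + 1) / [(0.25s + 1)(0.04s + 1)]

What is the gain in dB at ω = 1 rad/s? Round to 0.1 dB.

50.7 dB

At ω = 1 rad/s:
zero (1 + j1·1) = 1 + j1 → |·| ≈ 1.4142, ∠ ≈ 45.00°
zero (1 + j1·0.002) = 1 + j0.002 → |·| ≈ 1, ∠ ≈ 0.11°
pole (1 + j1·0.25) = 1 + j0.25 → |·| ≈ 1.0308, ∠ ≈ 14.04°
pole (1 + j1·0.04) = 1 + j0.04 → |·| ≈ 1.0008, ∠ ≈ 2.29°
|H| = 250 · 1.4142 · 1 / (1.0308 · 1.0008) ≈ 342.71
Gain = 20 log₁₀(342.71) ≈ 50.70 dB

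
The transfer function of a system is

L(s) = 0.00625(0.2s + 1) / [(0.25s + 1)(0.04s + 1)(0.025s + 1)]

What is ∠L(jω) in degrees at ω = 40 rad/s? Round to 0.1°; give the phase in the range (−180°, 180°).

-104.4°

At ω = 40 rad/s:
zero (1 + j40·0.2) = 1 + j8 → |·| ≈ 8.0623, ∠ ≈ 82.87°
pole (1 + j40·0.25) = 1 + j10 → |·| ≈ 10.05, ∠ ≈ 84.29°
pole (1 + j40·0.04) = 1 + j1.6 → |·| ≈ 1.8868, ∠ ≈ 57.99°
pole (1 + j40·0.025) = 1 + j1 → |·| ≈ 1.4142, ∠ ≈ 45.00°
∠L = (82.87°) − (84.29° + 57.99° + 45.00°) = -104.41°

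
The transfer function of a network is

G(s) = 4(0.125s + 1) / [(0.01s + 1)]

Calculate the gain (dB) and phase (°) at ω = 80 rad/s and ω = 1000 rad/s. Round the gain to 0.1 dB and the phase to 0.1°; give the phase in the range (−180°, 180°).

ω = 80: 29.9 dB, 45.6°; ω = 1000: 33.9 dB, 5.3°

At ω = 80 rad/s:
zero (1 + j80·0.125) = 1 + j10 → |·| ≈ 10.05, ∠ ≈ 84.29°
pole (1 + j80·0.01) = 1 + j0.8 → |·| ≈ 1.2806, ∠ ≈ 38.66°
|G| = 4 · 10.05 / (1.2806) ≈ 31.392
Gain = 20 log₁₀(31.392) ≈ 29.94 dB
∠G = (84.29°) − (38.66°) = 45.63°

At ω = 1000 rad/s:
zero (1 + j1000·0.125) = 1 + j125 → |·| ≈ 125, ∠ ≈ 89.54°
pole (1 + j1000·0.01) = 1 + j10 → |·| ≈ 10.05, ∠ ≈ 84.29°
|G| = 4 · 125 / (10.05) ≈ 49.751
Gain = 20 log₁₀(49.751) ≈ 33.94 dB
∠G = (89.54°) − (84.29°) = 5.25°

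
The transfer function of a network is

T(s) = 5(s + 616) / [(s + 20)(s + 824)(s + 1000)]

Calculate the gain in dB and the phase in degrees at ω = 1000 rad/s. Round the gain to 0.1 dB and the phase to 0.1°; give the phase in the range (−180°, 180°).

At s = jω = j1000:
zero (s+616): 616 + j1000 → |·| = √(616²+1000²) = √1379456 ≈ 1174.5, ∠ = arctan(1000/616) ≈ 58.37°
pole (s+20): 20 + j1000 → |·| = √(20²+1000²) = √1000400 ≈ 1000.2, ∠ = arctan(1000/20) ≈ 88.85°
pole (s+824): 824 + j1000 → |·| = √(824²+1000²) = √1678976 ≈ 1295.8, ∠ = arctan(1000/824) ≈ 50.51°
pole (s+1000): 1000 + j1000 → |·| = √(1000²+1000²) = √2000000 ≈ 1414.2, ∠ = arctan(1000/1000) ≈ 45.00°
|T| = 5 · 1174.5 / 1.8329e+09 ≈ 3.2039e-06
Gain = 20 log₁₀(3.2039e-06) ≈ -109.89 dB
∠T = 58.37° − 184.36° = -125.99°

-109.9 dB, -126.0°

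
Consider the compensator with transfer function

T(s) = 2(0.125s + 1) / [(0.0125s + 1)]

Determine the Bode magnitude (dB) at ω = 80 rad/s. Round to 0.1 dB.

At ω = 80 rad/s:
zero (1 + j80·0.125) = 1 + j10 → |·| ≈ 10.05, ∠ ≈ 84.29°
pole (1 + j80·0.0125) = 1 + j1 → |·| ≈ 1.4142, ∠ ≈ 45.00°
|T| = 2 · 10.05 / (1.4142) ≈ 14.213
Gain = 20 log₁₀(14.213) ≈ 23.05 dB

23.1 dB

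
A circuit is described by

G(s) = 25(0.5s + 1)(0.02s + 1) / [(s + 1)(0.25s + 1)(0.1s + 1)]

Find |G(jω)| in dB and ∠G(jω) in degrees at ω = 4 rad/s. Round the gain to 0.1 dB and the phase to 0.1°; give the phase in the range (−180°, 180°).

At ω = 4 rad/s:
zero (1 + j4·0.5) = 1 + j2 → |·| ≈ 2.2361, ∠ ≈ 63.43°
zero (1 + j4·0.02) = 1 + j0.08 → |·| ≈ 1.0032, ∠ ≈ 4.57°
pole (1 + j4·1) = 1 + j4 → |·| ≈ 4.1231, ∠ ≈ 75.96°
pole (1 + j4·0.25) = 1 + j1 → |·| ≈ 1.4142, ∠ ≈ 45.00°
pole (1 + j4·0.1) = 1 + j0.4 → |·| ≈ 1.077, ∠ ≈ 21.80°
|G| = 25 · 2.2361 · 1.0032 / (4.1231 · 1.4142 · 1.077) ≈ 8.9303
Gain = 20 log₁₀(8.9303) ≈ 19.02 dB
∠G = (63.43° + 4.57°) − (75.96° + 45.00° + 21.80°) = -74.76°

19.0 dB, -74.8°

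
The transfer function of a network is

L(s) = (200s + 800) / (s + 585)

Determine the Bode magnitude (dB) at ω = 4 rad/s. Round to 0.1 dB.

5.7 dB

Substitute s = j4:
Numerator: 200(j4) + 800 = 800 + j800
Denominator: (j4) + 585 = 585 + j4
|N| = √(800² + 800²) ≈ 1131.4, ∠N ≈ 45.00°
|D| = √(585² + 4²) ≈ 585.01, ∠D ≈ 0.39°
|L| = 1131.4 / 585.01 ≈ 1.934
Gain = 20 log₁₀(1.934) ≈ 5.73 dB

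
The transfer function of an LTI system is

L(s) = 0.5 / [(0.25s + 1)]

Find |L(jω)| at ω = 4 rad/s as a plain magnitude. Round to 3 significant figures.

At ω = 4 rad/s:
pole (1 + j4·0.25) = 1 + j1 → |·| ≈ 1.4142, ∠ ≈ 45.00°
|L| = 0.5 · 1 / (1.4142) ≈ 0.35356

0.354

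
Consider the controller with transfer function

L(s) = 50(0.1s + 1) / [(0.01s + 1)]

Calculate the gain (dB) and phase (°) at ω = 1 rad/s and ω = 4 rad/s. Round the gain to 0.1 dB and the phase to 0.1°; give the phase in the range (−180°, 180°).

At ω = 1 rad/s:
zero (1 + j1·0.1) = 1 + j0.1 → |·| ≈ 1.005, ∠ ≈ 5.71°
pole (1 + j1·0.01) = 1 + j0.01 → |·| ≈ 1, ∠ ≈ 0.57°
|L| = 50 · 1.005 / (1) ≈ 50.25
Gain = 20 log₁₀(50.25) ≈ 34.02 dB
∠L = (5.71°) − (0.57°) = 5.14°

At ω = 4 rad/s:
zero (1 + j4·0.1) = 1 + j0.4 → |·| ≈ 1.077, ∠ ≈ 21.80°
pole (1 + j4·0.01) = 1 + j0.04 → |·| ≈ 1.0008, ∠ ≈ 2.29°
|L| = 50 · 1.077 / (1.0008) ≈ 53.807
Gain = 20 log₁₀(53.807) ≈ 34.62 dB
∠L = (21.80°) − (2.29°) = 19.51°

ω = 1: 34.0 dB, 5.1°; ω = 4: 34.6 dB, 19.5°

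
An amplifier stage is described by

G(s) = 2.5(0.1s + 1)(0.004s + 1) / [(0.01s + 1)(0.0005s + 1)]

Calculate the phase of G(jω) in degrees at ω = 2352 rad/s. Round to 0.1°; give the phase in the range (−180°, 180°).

At ω = 2352 rad/s:
zero (1 + j2352·0.1) = 1 + j235.2 → |·| ≈ 235.2, ∠ ≈ 89.76°
zero (1 + j2352·0.004) = 1 + j9.408 → |·| ≈ 9.461, ∠ ≈ 83.93°
pole (1 + j2352·0.01) = 1 + j23.52 → |·| ≈ 23.541, ∠ ≈ 87.57°
pole (1 + j2352·0.0005) = 1 + j1.176 → |·| ≈ 1.5437, ∠ ≈ 49.62°
∠G = (89.76° + 83.93°) − (87.57° + 49.62°) = 36.50°

36.5°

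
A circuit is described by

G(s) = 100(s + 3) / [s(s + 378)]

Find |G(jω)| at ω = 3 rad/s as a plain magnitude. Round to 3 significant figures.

0.374

At s = jω = j3:
zero (s+3): 3 + j3 → |·| = √(3²+3²) = √18 ≈ 4.2426, ∠ = arctan(3/3) ≈ 45.00°
pole (s+378): 378 + j3 → |·| = √(378²+3²) = √142893 ≈ 378.01, ∠ = arctan(3/378) ≈ 0.45°
pole at origin: |s| = 3, ∠ = 90.00° (in denominator)
|G| = 100 · 4.2426 / 1134 ≈ 0.37413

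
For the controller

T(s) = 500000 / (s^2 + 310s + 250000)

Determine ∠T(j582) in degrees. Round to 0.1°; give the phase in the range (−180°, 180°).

At s = jω = j582:
quadratic: (j582)² + 310·j582 + 250000 = -88724 + j180420 → |·| ≈ 2.0106e+05, ∠ ≈ 116.19°
∠T = 0.00° − 116.19° = -116.19°

-116.2°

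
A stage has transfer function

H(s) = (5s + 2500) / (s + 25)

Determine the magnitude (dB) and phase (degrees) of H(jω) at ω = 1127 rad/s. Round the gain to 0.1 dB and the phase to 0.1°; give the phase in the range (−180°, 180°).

Substitute s = j1127:
Numerator: 5(j1127) + 2500 = 2500 + j5635
Denominator: (j1127) + 25 = 25 + j1127
|N| = √(2500² + 5635²) ≈ 6164.7, ∠N ≈ 66.08°
|D| = √(25² + 1127²) ≈ 1127.3, ∠D ≈ 88.73°
|H| = 6164.7 / 1127.3 ≈ 5.4686
Gain = 20 log₁₀(5.4686) ≈ 14.76 dB
∠H = 66.08° − 88.73° = -22.65°

14.8 dB, -22.7°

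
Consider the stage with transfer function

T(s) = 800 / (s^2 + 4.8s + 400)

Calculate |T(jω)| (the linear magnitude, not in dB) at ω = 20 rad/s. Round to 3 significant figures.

8.33

At s = jω = j20:
quadratic: (j20)² + 4.8·j20 + 400 = 0 + j96 → |·| ≈ 96, ∠ ≈ 90.00°
|T| = 800 / 96 ≈ 8.3333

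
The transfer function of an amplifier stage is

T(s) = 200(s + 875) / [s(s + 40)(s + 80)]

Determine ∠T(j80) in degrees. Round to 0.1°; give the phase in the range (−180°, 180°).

166.8°

At s = jω = j80:
zero (s+875): 875 + j80 → |·| = √(875²+80²) = √772025 ≈ 878.65, ∠ = arctan(80/875) ≈ 5.22°
pole (s+40): 40 + j80 → |·| = √(40²+80²) = √8000 ≈ 89.443, ∠ = arctan(80/40) ≈ 63.43°
pole (s+80): 80 + j80 → |·| = √(80²+80²) = √12800 ≈ 113.14, ∠ = arctan(80/80) ≈ 45.00°
pole at origin: |s| = 80, ∠ = 90.00° (in denominator)
∠T = 5.22° − 198.43° = -193.21° ≡ 166.79° (principal value)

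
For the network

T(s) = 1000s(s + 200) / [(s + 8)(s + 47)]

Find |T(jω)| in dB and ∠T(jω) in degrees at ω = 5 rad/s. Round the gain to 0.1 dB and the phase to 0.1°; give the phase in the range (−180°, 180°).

67.0 dB, 53.4°

At s = jω = j5:
zero (s+200): 200 + j5 → |·| = √(200²+5²) = √40025 ≈ 200.06, ∠ = arctan(5/200) ≈ 1.43°
zero at origin: s = j5 → |·| = 5, ∠ = 90.00°
pole (s+8): 8 + j5 → |·| = √(8²+5²) = √89 ≈ 9.434, ∠ = arctan(5/8) ≈ 32.01°
pole (s+47): 47 + j5 → |·| = √(47²+5²) = √2234 ≈ 47.265, ∠ = arctan(5/47) ≈ 6.07°
|T| = 1000 · 1000.3 / 445.9 ≈ 2243.3
Gain = 20 log₁₀(2243.3) ≈ 67.02 dB
∠T = 91.43° − 38.08° = 53.35°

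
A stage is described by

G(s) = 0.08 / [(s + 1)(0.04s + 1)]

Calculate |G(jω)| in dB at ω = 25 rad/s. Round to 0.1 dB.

At ω = 25 rad/s:
pole (1 + j25·1) = 1 + j25 → |·| ≈ 25.02, ∠ ≈ 87.71°
pole (1 + j25·0.04) = 1 + j1 → |·| ≈ 1.4142, ∠ ≈ 45.00°
|G| = 0.08 · 1 / (25.02 · 1.4142) ≈ 0.002261
Gain = 20 log₁₀(0.002261) ≈ -52.91 dB

-52.9 dB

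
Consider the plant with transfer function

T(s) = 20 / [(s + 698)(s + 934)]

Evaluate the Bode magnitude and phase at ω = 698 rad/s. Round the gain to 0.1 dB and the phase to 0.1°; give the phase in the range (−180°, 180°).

At s = jω = j698:
pole (s+698): 698 + j698 → |·| = √(698²+698²) = √974408 ≈ 987.12, ∠ = arctan(698/698) ≈ 45.00°
pole (s+934): 934 + j698 → |·| = √(934²+698²) = √1359560 ≈ 1166, ∠ = arctan(698/934) ≈ 36.77°
|T| = 20 / 1.151e+06 ≈ 1.7376e-05
Gain = 20 log₁₀(1.7376e-05) ≈ -95.20 dB
∠T = 0.00° − 81.77° = -81.77°

-95.2 dB, -81.8°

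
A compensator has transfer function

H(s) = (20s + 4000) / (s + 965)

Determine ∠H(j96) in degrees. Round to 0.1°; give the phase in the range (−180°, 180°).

Substitute s = j96:
Numerator: 20(j96) + 4000 = 4000 + j1920
Denominator: (j96) + 965 = 965 + j96
|N| = √(4000² + 1920²) ≈ 4436.9, ∠N ≈ 25.64°
|D| = √(965² + 96²) ≈ 969.76, ∠D ≈ 5.68°
∠H = 25.64° − 5.68° = 19.96°

20.0°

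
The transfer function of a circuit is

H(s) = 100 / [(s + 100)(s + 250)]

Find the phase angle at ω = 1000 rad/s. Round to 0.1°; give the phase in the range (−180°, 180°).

-160.3°

At s = jω = j1000:
pole (s+100): 100 + j1000 → |·| = √(100²+1000²) = √1010000 ≈ 1005, ∠ = arctan(1000/100) ≈ 84.29°
pole (s+250): 250 + j1000 → |·| = √(250²+1000²) = √1062500 ≈ 1030.8, ∠ = arctan(1000/250) ≈ 75.96°
∠H = 0.00° − 160.25° = -160.25°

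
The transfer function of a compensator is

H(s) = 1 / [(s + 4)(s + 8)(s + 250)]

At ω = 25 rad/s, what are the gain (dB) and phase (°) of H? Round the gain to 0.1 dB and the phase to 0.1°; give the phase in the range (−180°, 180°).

At s = jω = j25:
pole (s+4): 4 + j25 → |·| = √(4²+25²) = √641 ≈ 25.318, ∠ = arctan(25/4) ≈ 80.91°
pole (s+8): 8 + j25 → |·| = √(8²+25²) = √689 ≈ 26.249, ∠ = arctan(25/8) ≈ 72.26°
pole (s+250): 250 + j25 → |·| = √(250²+25²) = √63125 ≈ 251.25, ∠ = arctan(25/250) ≈ 5.71°
|H| = 1 / 1.6697e+05 ≈ 5.9891e-06
Gain = 20 log₁₀(5.9891e-06) ≈ -104.45 dB
∠H = 0.00° − 158.88° = -158.88°

-104.5 dB, -158.9°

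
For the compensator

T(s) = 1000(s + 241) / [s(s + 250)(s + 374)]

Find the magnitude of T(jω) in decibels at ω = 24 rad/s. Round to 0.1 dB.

-19.4 dB

At s = jω = j24:
zero (s+241): 241 + j24 → |·| = √(241²+24²) = √58657 ≈ 242.19, ∠ = arctan(24/241) ≈ 5.69°
pole (s+250): 250 + j24 → |·| = √(250²+24²) = √63076 ≈ 251.15, ∠ = arctan(24/250) ≈ 5.48°
pole (s+374): 374 + j24 → |·| = √(374²+24²) = √140452 ≈ 374.77, ∠ = arctan(24/374) ≈ 3.67°
pole at origin: |s| = 24, ∠ = 90.00° (in denominator)
|T| = 1000 · 242.19 / 2.259e+06 ≈ 0.10721
Gain = 20 log₁₀(0.10721) ≈ -19.40 dB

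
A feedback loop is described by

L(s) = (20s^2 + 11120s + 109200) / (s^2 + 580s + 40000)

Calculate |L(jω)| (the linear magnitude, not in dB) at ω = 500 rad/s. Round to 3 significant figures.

Substitute s = j500:
Numerator: 20(j500)^2 + 11120(j500) + 109200 = -4890800 + j5560000
Denominator: (j500)^2 + 580(j500) + 40000 = -210000 + j290000
|N| = √(4890800² + 5560000²) ≈ 7.405e+06, ∠N ≈ 131.34°
|D| = √(210000² + 290000²) ≈ 3.5805e+05, ∠D ≈ 125.91°
|L| = 7.405e+06 / 3.5805e+05 ≈ 20.681

20.7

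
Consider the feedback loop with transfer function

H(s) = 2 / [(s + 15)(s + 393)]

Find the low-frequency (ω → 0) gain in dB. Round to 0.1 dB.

H(0) = 2 / (15·393) ≈ 0.00033927
20 log₁₀(0.00033927) ≈ -69.39 dB

-69.4 dB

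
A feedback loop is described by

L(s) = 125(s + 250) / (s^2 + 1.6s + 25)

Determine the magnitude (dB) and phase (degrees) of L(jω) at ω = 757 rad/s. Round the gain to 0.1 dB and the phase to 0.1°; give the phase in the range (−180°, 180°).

At s = jω = j757:
zero (s+250): 250 + j757 → |·| = √(250²+757²) = √635549 ≈ 797.21, ∠ = arctan(757/250) ≈ 71.72°
quadratic: (j757)² + 1.6·j757 + 25 = -573024 + j1211.2 → |·| ≈ 5.7303e+05, ∠ ≈ 179.88°
|L| = 125 · 797.21 / 5.7303e+05 ≈ 0.1739
Gain = 20 log₁₀(0.1739) ≈ -15.19 dB
∠L = 71.72° − 179.88° = -108.16°

-15.2 dB, -108.2°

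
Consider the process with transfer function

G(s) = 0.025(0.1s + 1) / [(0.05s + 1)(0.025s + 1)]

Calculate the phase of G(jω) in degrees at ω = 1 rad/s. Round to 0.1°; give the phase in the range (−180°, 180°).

1.4°

At ω = 1 rad/s:
zero (1 + j1·0.1) = 1 + j0.1 → |·| ≈ 1.005, ∠ ≈ 5.71°
pole (1 + j1·0.05) = 1 + j0.05 → |·| ≈ 1.0012, ∠ ≈ 2.86°
pole (1 + j1·0.025) = 1 + j0.025 → |·| ≈ 1.0003, ∠ ≈ 1.43°
∠G = (5.71°) − (2.86° + 1.43°) = 1.42°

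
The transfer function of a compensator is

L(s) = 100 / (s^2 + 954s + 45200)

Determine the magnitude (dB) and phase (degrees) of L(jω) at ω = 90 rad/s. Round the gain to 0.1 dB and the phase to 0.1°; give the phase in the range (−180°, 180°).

Substitute s = j90:
Numerator: 100 = 100 + j0
Denominator: (j90)^2 + 954(j90) + 45200 = 37100 + j85860
|N| = √(100² + 0²) ≈ 100, ∠N ≈ 0.00°
|D| = √(37100² + 85860²) ≈ 93533, ∠D ≈ 66.63°
|L| = 100 / 93533 ≈ 0.0010691
Gain = 20 log₁₀(0.0010691) ≈ -59.42 dB
∠L = 0.00° − 66.63° = -66.63°

-59.4 dB, -66.6°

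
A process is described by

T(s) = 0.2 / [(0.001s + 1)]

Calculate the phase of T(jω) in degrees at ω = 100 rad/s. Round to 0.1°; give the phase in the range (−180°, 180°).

At ω = 100 rad/s:
pole (1 + j100·0.001) = 1 + j0.1 → |·| ≈ 1.005, ∠ ≈ 5.71°
∠T = (0°) − (5.71°) = -5.71°

-5.7°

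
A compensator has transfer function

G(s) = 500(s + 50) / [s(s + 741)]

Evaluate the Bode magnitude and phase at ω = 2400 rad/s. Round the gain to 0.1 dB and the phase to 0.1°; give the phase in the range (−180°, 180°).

At s = jω = j2400:
zero (s+50): 50 + j2400 → |·| = √(50²+2400²) = √5762500 ≈ 2400.5, ∠ = arctan(2400/50) ≈ 88.81°
pole (s+741): 741 + j2400 → |·| = √(741²+2400²) = √6309081 ≈ 2511.8, ∠ = arctan(2400/741) ≈ 72.84°
pole at origin: |s| = 2400, ∠ = 90.00° (in denominator)
|G| = 500 · 2400.5 / 6.0283e+06 ≈ 0.1991
Gain = 20 log₁₀(0.1991) ≈ -14.02 dB
∠G = 88.81° − 162.84° = -74.03°

-14.0 dB, -74.0°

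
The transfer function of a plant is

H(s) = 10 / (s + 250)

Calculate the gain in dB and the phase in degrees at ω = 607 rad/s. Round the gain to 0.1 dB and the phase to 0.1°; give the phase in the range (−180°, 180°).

Substitute s = j607:
Numerator: 10 = 10 + j0
Denominator: (j607) + 250 = 250 + j607
|N| = √(10² + 0²) ≈ 10, ∠N ≈ 0.00°
|D| = √(250² + 607²) ≈ 656.47, ∠D ≈ 67.62°
|H| = 10 / 656.47 ≈ 0.015233
Gain = 20 log₁₀(0.015233) ≈ -36.34 dB
∠H = 0.00° − 67.62° = -67.62°

-36.3 dB, -67.6°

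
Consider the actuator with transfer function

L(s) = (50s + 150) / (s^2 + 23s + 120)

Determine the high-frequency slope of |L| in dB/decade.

Each pole contributes −20 dB/decade at high frequency; each zero contributes +20 dB/decade.
Net: 1 zero(s) − 2 pole(s) → -20 dB/decade.

-20 dB/decade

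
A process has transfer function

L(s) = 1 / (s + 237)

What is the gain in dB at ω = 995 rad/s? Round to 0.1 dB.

Substitute s = j995:
Numerator: 1 = 1 + j0
Denominator: (j995) + 237 = 237 + j995
|N| = √(1² + 0²) ≈ 1, ∠N ≈ 0.00°
|D| = √(237² + 995²) ≈ 1022.8, ∠D ≈ 76.60°
|L| = 1 / 1022.8 ≈ 0.00097771
Gain = 20 log₁₀(0.00097771) ≈ -60.20 dB

-60.2 dB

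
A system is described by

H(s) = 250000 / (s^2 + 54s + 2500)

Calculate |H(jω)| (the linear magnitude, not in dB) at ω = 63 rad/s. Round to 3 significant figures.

67.5

At s = jω = j63:
quadratic: (j63)² + 54·j63 + 2500 = -1469 + j3402 → |·| ≈ 3705.6, ∠ ≈ 113.35°
|H| = 250000 / 3705.6 ≈ 67.465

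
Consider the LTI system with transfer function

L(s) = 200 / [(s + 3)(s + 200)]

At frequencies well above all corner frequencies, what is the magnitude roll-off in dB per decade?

-40 dB/decade

Each pole contributes −20 dB/decade at high frequency; each zero contributes +20 dB/decade.
Net: 0 zero(s) − 2 pole(s) → -40 dB/decade.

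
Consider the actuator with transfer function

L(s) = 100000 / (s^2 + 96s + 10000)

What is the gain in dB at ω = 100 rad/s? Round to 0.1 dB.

At s = jω = j100:
quadratic: (j100)² + 96·j100 + 10000 = 0 + j9600 → |·| ≈ 9600, ∠ ≈ 90.00°
|L| = 100000 / 9600 ≈ 10.417
Gain = 20 log₁₀(10.417) ≈ 20.35 dB

20.4 dB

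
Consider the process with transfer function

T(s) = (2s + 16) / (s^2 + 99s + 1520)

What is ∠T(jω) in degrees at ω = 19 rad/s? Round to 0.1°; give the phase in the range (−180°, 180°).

8.8°

Substitute s = j19:
Numerator: 2(j19) + 16 = 16 + j38
Denominator: (j19)^2 + 99(j19) + 1520 = 1159 + j1881
|N| = √(16² + 38²) ≈ 41.231, ∠N ≈ 67.17°
|D| = √(1159² + 1881²) ≈ 2209.4, ∠D ≈ 58.36°
∠T = 67.17° − 58.36° = 8.81°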